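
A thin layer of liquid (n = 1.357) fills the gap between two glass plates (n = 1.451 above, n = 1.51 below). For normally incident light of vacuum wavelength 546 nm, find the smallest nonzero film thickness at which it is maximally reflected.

101 nm

Top surface (1.451 → 1.357): reflection off a lower-index medium gives no phase shift.
At the lower boundary (n = 1.357 to n = 1.51) the reflected ray undergoes a half-wave phase shift.
Exactly one π shift → a net half-wave offset.
So the condition for constructive reflection is 2 n t = (m + ½) λ.
Minimum at m = 0: t = λ / (4 n) = 546 / (4 × 1.357) = 101 nm.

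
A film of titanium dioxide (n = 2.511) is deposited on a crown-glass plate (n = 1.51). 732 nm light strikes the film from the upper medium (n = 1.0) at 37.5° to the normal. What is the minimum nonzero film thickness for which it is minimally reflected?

150 nm

At the upper boundary (n = 1.0 to n = 2.511) the reflected ray undergoes a half-wave phase shift.
Bottom surface (2.511 → 1.51): reflection off a lower-index medium gives no phase shift.
Exactly one π shift → a net half-wave offset.
With one net inversion, destructive interference in reflection requires 2 n t cos θ_r = m λ.
Snell's law: 1.0 sin 37.5° = 2.511 sin θ_r → sin θ_r = 0.242, cos θ_r = 0.970.
Minimum nonzero at m = 1: t = λ / (2 n cos θ_r) = 732 / (2 × 2.511 × 0.970) = 150 nm.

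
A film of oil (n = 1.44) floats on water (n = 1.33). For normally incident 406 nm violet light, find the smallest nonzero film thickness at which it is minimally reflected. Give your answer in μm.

0.141 μm

Ray reflecting at the top interface goes from n = 1.0 toward n = 1.44: a half-wave phase shift.
At the lower boundary (n = 1.44 to n = 1.33) the reflected ray undergoes no phase shift.
Exactly one π shift → a net half-wave offset.
With one net inversion, destructive interference in reflection requires 2 n t = m λ.
Minimum nonzero at m = 1: t = λ / (2 n) = 406 / (2 × 1.44) = 141 nm.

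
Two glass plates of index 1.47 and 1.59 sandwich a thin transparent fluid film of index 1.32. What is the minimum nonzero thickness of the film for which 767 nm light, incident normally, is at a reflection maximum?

145 nm

Ray reflecting at the top interface goes from n = 1.47 toward n = 1.32: no phase shift.
At the lower boundary (n = 1.32 to n = 1.59) the reflected ray undergoes a half-wave phase shift.
Exactly one π shift → a net half-wave offset.
For bright reflection here: 2 n t = (m + ½) λ.
Minimum at m = 0: t = λ / (4 n) = 767 / (4 × 1.32) = 145 nm.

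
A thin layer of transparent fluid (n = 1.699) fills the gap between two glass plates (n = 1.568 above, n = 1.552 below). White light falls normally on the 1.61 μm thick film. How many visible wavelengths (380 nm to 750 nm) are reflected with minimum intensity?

Ray reflecting at the top interface goes from n = 1.568 toward n = 1.699: a half-wave phase shift.
Bottom surface (1.699 → 1.552): reflection off a lower-index medium gives no phase shift.
The two reflections differ by half a wavelength.
So the condition for destructive reflection is 2 n t = m λ.
λ = 2 n t / m = 5471 / m nm.
m=7: 782 nm (IR); m=8: 684 nm (visible); m=9: 608 nm (visible); m=10: 547 nm (visible); m=11: 497 nm (visible); m=12: 456 nm (visible); m=13: 421 nm (visible); m=14: 391 nm (visible); m=15: 365 nm (UV).

7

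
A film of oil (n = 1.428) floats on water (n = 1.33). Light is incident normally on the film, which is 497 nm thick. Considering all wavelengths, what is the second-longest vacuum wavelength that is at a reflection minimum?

710 nm

Ray reflecting at the top interface goes from n = 1.0 toward n = 1.428: a half-wave phase shift.
Ray reflecting at the bottom interface goes from n = 1.428 toward n = 1.33: no phase shift.
The two reflections differ by half a wavelength.
With one net inversion, destructive interference in reflection requires 2 n t = m λ.
λ = 2 n t / m. The second-longest wavelength is m = 2: λ = 2 × 1.428 × 497 / 2.00 = 710 nm.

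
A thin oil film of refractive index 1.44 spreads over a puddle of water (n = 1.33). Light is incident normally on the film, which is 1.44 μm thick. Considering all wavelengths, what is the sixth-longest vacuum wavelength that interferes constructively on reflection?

754 nm

Top surface (1.0 → 1.44): reflection off a higher-index medium gives a half-wave phase shift.
Bottom surface (1.44 → 1.33): reflection off a lower-index medium gives no phase shift.
The two reflections differ by half a wavelength.
For maximum reflection here: 2 n t = (m + ½) λ.
λ = 2 n t / (m + ½). The sixth-longest wavelength is m = 5: λ = 2 × 1.44 × 1440 / 5.50 = 754 nm.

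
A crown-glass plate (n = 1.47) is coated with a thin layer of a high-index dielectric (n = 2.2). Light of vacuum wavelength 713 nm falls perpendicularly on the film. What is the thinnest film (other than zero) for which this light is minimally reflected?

162 nm

Top surface (1.0 → 2.2): reflection off a higher-index medium gives a half-wave phase shift.
Bottom surface (2.2 → 1.47): reflection off a lower-index medium gives no phase shift.
Exactly one π shift → a net half-wave offset.
For minimum reflection here: 2 n t = m λ.
Minimum nonzero at m = 1: t = λ / (2 n) = 713 / (2 × 2.2) = 162 nm.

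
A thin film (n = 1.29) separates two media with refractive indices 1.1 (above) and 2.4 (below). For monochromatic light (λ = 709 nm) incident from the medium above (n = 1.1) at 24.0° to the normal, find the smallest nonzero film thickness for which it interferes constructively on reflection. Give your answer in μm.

At the upper boundary (n = 1.1 to n = 1.29) the reflected ray undergoes a half-wave phase shift.
Ray reflecting at the bottom interface goes from n = 1.29 toward n = 2.4: a half-wave phase shift.
Net: no relative phase inversion (both shifts match).
So the condition for constructive reflection is 2 n t cos θ_r = m λ.
Snell's law: 1.1 sin 24.0° = 1.29 sin θ_r → sin θ_r = 0.347, cos θ_r = 0.938.
Minimum nonzero at m = 1: t = λ / (2 n cos θ_r) = 709 / (2 × 1.29 × 0.938) = 293 nm.

0.293 μm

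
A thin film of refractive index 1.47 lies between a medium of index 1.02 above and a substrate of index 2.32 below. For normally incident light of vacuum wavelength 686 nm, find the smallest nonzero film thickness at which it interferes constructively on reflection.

233 nm

At the upper boundary (n = 1.02 to n = 1.47) the reflected ray undergoes a half-wave phase shift.
At the lower boundary (n = 1.47 to n = 2.32) the reflected ray undergoes a half-wave phase shift.
The two reflections carry the same phase change, so no net offset.
So the condition for constructive reflection is 2 n t = m λ.
Minimum nonzero at m = 1: t = λ / (2 n) = 686 / (2 × 1.47) = 233 nm.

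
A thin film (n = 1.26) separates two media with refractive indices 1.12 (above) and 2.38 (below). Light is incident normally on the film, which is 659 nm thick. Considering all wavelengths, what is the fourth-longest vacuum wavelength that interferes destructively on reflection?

474 nm

At the upper boundary (n = 1.12 to n = 1.26) the reflected ray undergoes a half-wave phase shift.
Ray reflecting at the bottom interface goes from n = 1.26 toward n = 2.38: a half-wave phase shift.
Net: no relative phase inversion (both shifts match).
For minimum reflection here: 2 n t = (m + ½) λ.
λ = 2 n t / (m + ½). The fourth-longest wavelength is m = 3: λ = 2 × 1.26 × 659 / 3.50 = 474 nm.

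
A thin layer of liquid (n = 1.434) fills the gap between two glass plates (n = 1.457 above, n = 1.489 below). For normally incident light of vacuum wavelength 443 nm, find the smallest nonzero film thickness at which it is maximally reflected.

77.2 nm

Top surface (1.457 → 1.434): reflection off a lower-index medium gives no phase shift.
At the lower boundary (n = 1.434 to n = 1.489) the reflected ray undergoes a half-wave phase shift.
The two reflections differ by half a wavelength.
With one net inversion, constructive interference in reflection requires 2 n t = (m + ½) λ.
Minimum at m = 0: t = λ / (4 n) = 443 / (4 × 1.434) = 77.2 nm.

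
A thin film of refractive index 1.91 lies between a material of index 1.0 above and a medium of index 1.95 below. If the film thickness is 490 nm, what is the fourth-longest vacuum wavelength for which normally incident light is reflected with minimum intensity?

At the upper boundary (n = 1.0 to n = 1.91) the reflected ray undergoes a half-wave phase shift.
Bottom surface (1.91 → 1.95): reflection off a higher-index medium gives a half-wave phase shift.
Net: no relative phase inversion (both shifts match).
For minimum reflection here: 2 n t = (m + ½) λ.
λ = 2 n t / (m + ½). The fourth-longest wavelength is m = 3: λ = 2 × 1.91 × 490 / 3.50 = 535 nm.

535 nm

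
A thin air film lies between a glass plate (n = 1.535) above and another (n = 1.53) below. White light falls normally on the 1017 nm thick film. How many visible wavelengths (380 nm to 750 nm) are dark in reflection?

3

Ray reflecting at the top interface goes from n = 1.535 toward n = 1.0: no phase shift.
At the lower boundary (n = 1.0 to n = 1.53) the reflected ray undergoes a half-wave phase shift.
Exactly one π shift → a net half-wave offset.
For weak reflection here: 2 n t = m λ.
λ = 2 n t / m = 2034 / m nm.
m=2: 1017 nm (IR); m=3: 678 nm (visible); m=4: 509 nm (visible); m=5: 407 nm (visible); m=6: 339 nm (UV).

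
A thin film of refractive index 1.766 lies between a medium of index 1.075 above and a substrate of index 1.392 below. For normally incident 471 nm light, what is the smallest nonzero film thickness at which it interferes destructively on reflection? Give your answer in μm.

Ray reflecting at the top interface goes from n = 1.075 toward n = 1.766: a half-wave phase shift.
At the lower boundary (n = 1.766 to n = 1.392) the reflected ray undergoes no phase shift.
Exactly one π shift → a net half-wave offset.
For dark reflection here: 2 n t = m λ.
The smallest nonzero thickness corresponds to m = 1: t = m λ / (2 n) = 1.00 × 471 / (2 × 1.766) = 133 nm.

0.133 μm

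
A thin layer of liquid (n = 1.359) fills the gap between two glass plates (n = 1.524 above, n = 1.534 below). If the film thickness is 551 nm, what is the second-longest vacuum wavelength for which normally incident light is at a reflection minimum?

749 nm

Top surface (1.524 → 1.359): reflection off a lower-index medium gives no phase shift.
Bottom surface (1.359 → 1.534): reflection off a higher-index medium gives a half-wave phase shift.
Exactly one π shift → a net half-wave offset.
So the condition for destructive reflection is 2 n t = m λ.
λ = 2 n t / m. The second-longest wavelength is m = 2: λ = 2 × 1.359 × 551 / 2.00 = 749 nm.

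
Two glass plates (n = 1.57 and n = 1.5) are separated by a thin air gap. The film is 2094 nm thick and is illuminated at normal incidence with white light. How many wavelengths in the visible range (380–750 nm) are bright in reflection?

At the upper boundary (n = 1.57 to n = 1.0) the reflected ray undergoes no phase shift.
At the lower boundary (n = 1.0 to n = 1.5) the reflected ray undergoes a half-wave phase shift.
Exactly one π shift → a net half-wave offset.
With one net inversion, constructive interference in reflection requires 2 n t = (m + ½) λ.
λ = 2 n t / (m + ½) = 4188 / (m + ½) nm.
m=5: 761 nm (IR); m=6: 644 nm (visible); m=7: 558 nm (visible); m=8: 493 nm (visible); m=9: 441 nm (visible); m=10: 399 nm (visible); m=11: 364 nm (UV).

5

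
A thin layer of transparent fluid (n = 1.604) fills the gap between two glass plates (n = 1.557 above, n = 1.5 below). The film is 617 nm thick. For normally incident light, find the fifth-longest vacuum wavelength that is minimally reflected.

Ray reflecting at the top interface goes from n = 1.557 toward n = 1.604: a half-wave phase shift.
At the lower boundary (n = 1.604 to n = 1.5) the reflected ray undergoes no phase shift.
Net: one phase inversion between the two reflected rays.
With one net inversion, destructive interference in reflection requires 2 n t = m λ.
λ = 2 n t / m. The fifth-longest wavelength is m = 5: λ = 2 × 1.604 × 617 / 5.00 = 396 nm.

396 nm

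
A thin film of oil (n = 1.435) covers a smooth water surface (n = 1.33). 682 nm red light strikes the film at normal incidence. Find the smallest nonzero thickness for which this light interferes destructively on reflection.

238 nm

Top surface (1.0 → 1.435): reflection off a higher-index medium gives a half-wave phase shift.
Ray reflecting at the bottom interface goes from n = 1.435 toward n = 1.33: no phase shift.
Exactly one π shift → a net half-wave offset.
For dark reflection here: 2 n t = m λ.
The smallest nonzero thickness corresponds to m = 1: t = m λ / (2 n) = 1.00 × 682 / (2 × 1.435) = 238 nm.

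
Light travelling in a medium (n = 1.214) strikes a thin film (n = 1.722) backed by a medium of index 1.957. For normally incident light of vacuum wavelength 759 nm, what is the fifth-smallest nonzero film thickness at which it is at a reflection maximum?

Top surface (1.214 → 1.722): reflection off a higher-index medium gives a half-wave phase shift.
Ray reflecting at the bottom interface goes from n = 1.722 toward n = 1.957: a half-wave phase shift.
Zero or two π shifts → no net half-wave offset.
So the condition for constructive reflection is 2 n t = m λ.
The fifth-smallest nonzero thickness corresponds to m = 5: t = m λ / (2 n) = 5.00 × 759 / (2 × 1.722) = 1102 nm.

1102 nm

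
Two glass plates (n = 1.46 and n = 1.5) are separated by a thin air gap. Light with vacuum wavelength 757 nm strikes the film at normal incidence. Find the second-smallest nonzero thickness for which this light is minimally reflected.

757 nm

Ray reflecting at the top interface goes from n = 1.46 toward n = 1.0: no phase shift.
Ray reflecting at the bottom interface goes from n = 1.0 toward n = 1.5: a half-wave phase shift.
The two reflections differ by half a wavelength.
With one net inversion, destructive interference in reflection requires 2 n t = m λ.
The second-smallest nonzero thickness corresponds to m = 2: t = m λ / (2 n) = 2.00 × 757 / (2 × 1.0) = 757 nm.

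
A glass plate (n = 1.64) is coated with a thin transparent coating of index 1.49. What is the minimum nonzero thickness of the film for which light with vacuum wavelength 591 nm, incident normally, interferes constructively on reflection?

198 nm

Top surface (1.0 → 1.49): reflection off a higher-index medium gives a half-wave phase shift.
At the lower boundary (n = 1.49 to n = 1.64) the reflected ray undergoes a half-wave phase shift.
Zero or two π shifts → no net half-wave offset.
With no net inversion, constructive interference in reflection requires 2 n t = m λ.
Minimum nonzero at m = 1: t = λ / (2 n) = 591 / (2 × 1.49) = 198 nm.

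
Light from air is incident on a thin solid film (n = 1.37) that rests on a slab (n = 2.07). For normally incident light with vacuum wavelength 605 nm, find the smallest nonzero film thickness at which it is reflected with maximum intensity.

Top surface (1.0 → 1.37): reflection off a higher-index medium gives a half-wave phase shift.
At the lower boundary (n = 1.37 to n = 2.07) the reflected ray undergoes a half-wave phase shift.
The two reflections carry the same phase change, so no net offset.
So the condition for constructive reflection is 2 n t = m λ.
Minimum nonzero at m = 1: t = λ / (2 n) = 605 / (2 × 1.37) = 221 nm.

221 nm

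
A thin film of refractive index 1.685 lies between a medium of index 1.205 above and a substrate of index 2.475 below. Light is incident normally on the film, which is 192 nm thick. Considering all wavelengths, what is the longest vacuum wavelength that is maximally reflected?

647 nm

Top surface (1.205 → 1.685): reflection off a higher-index medium gives a half-wave phase shift.
Bottom surface (1.685 → 2.475): reflection off a higher-index medium gives a half-wave phase shift.
Zero or two π shifts → no net half-wave offset.
With no net inversion, constructive interference in reflection requires 2 n t = m λ.
λ = 2 n t / m. The longest wavelength is m = 1: λ = 2 × 1.685 × 192 / 1.00 = 647 nm.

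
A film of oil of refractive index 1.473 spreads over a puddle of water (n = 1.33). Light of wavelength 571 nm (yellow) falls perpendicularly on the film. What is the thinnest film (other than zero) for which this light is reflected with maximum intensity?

96.9 nm

Ray reflecting at the top interface goes from n = 1.0 toward n = 1.473: a half-wave phase shift.
Bottom surface (1.473 → 1.33): reflection off a lower-index medium gives no phase shift.
Exactly one π shift → a net half-wave offset.
So the condition for constructive reflection is 2 n t = (m + ½) λ.
Minimum at m = 0: t = λ / (4 n) = 571 / (4 × 1.473) = 96.9 nm.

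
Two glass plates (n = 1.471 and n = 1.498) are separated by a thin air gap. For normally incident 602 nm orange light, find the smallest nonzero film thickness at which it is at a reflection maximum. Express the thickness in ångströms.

Ray reflecting at the top interface goes from n = 1.471 toward n = 1.0: no phase shift.
Ray reflecting at the bottom interface goes from n = 1.0 toward n = 1.498: a half-wave phase shift.
The two reflections differ by half a wavelength.
For bright reflection here: 2 n t = (m + ½) λ.
Minimum at m = 0: t = λ / (4 n) = 602 / (4 × 1.0) = 151 nm.

1505 Å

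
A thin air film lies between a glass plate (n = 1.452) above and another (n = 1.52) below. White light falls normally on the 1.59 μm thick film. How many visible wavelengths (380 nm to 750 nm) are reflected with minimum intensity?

Ray reflecting at the top interface goes from n = 1.452 toward n = 1.0: no phase shift.
Bottom surface (1.0 → 1.52): reflection off a higher-index medium gives a half-wave phase shift.
Exactly one π shift → a net half-wave offset.
With one net inversion, destructive interference in reflection requires 2 n t = m λ.
λ = 2 n t / m = 3180 / m nm.
m=4: 795 nm (IR); m=5: 636 nm (visible); m=6: 530 nm (visible); m=7: 454 nm (visible); m=8: 398 nm (visible); m=9: 353 nm (UV).

4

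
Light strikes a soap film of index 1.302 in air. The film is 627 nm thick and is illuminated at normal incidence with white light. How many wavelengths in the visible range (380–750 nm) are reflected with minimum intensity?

Top surface (1.0 → 1.302): reflection off a higher-index medium gives a half-wave phase shift.
Ray reflecting at the bottom interface goes from n = 1.302 toward n = 1.0: no phase shift.
The two reflections differ by half a wavelength.
For minimum reflection here: 2 n t = m λ.
λ = 2 n t / m = 1633 / m nm.
m=2: 816 nm (IR); m=3: 544 nm (visible); m=4: 408 nm (visible); m=5: 327 nm (UV).

2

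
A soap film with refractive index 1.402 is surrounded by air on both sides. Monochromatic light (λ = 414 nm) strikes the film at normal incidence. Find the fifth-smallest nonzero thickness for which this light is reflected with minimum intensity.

738 nm

Top surface (1.0 → 1.402): reflection off a higher-index medium gives a half-wave phase shift.
Ray reflecting at the bottom interface goes from n = 1.402 toward n = 1.0: no phase shift.
Exactly one π shift → a net half-wave offset.
So the condition for destructive reflection is 2 n t = m λ.
The fifth-smallest nonzero thickness corresponds to m = 5: t = m λ / (2 n) = 5.00 × 414 / (2 × 1.402) = 738 nm.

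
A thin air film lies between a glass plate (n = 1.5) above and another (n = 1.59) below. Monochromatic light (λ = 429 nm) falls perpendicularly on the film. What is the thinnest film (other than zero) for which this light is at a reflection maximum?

At the upper boundary (n = 1.5 to n = 1.0) the reflected ray undergoes no phase shift.
At the lower boundary (n = 1.0 to n = 1.59) the reflected ray undergoes a half-wave phase shift.
Exactly one π shift → a net half-wave offset.
So the condition for constructive reflection is 2 n t = (m + ½) λ.
Minimum at m = 0: t = λ / (4 n) = 429 / (4 × 1.0) = 107 nm.

107 nm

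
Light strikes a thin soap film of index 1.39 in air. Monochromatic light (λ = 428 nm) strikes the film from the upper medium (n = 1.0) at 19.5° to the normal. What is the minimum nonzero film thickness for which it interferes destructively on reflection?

159 nm

Ray reflecting at the top interface goes from n = 1.0 toward n = 1.39: a half-wave phase shift.
At the lower boundary (n = 1.39 to n = 1.0) the reflected ray undergoes no phase shift.
Exactly one π shift → a net half-wave offset.
So the condition for destructive reflection is 2 n t cos θ_r = m λ.
Snell's law: 1.0 sin 19.5° = 1.39 sin θ_r → sin θ_r = 0.240, cos θ_r = 0.971.
Minimum nonzero at m = 1: t = λ / (2 n cos θ_r) = 428 / (2 × 1.39 × 0.971) = 159 nm.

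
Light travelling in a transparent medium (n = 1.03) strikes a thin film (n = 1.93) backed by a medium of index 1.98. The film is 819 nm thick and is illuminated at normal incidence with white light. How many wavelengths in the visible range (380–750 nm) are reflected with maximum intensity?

Ray reflecting at the top interface goes from n = 1.03 toward n = 1.93: a half-wave phase shift.
Ray reflecting at the bottom interface goes from n = 1.93 toward n = 1.98: a half-wave phase shift.
Net: no relative phase inversion (both shifts match).
So the condition for constructive reflection is 2 n t = m λ.
λ = 2 n t / m = 3161 / m nm.
m=4: 790 nm (IR); m=5: 632 nm (visible); m=6: 527 nm (visible); m=7: 452 nm (visible); m=8: 395 nm (visible); m=9: 351 nm (UV).

4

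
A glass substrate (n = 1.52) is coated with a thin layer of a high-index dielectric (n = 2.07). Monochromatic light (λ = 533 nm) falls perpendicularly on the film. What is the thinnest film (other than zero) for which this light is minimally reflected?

129 nm

Top surface (1.0 → 2.07): reflection off a higher-index medium gives a half-wave phase shift.
At the lower boundary (n = 2.07 to n = 1.52) the reflected ray undergoes no phase shift.
Net: one phase inversion between the two reflected rays.
So the condition for destructive reflection is 2 n t = m λ.
Minimum nonzero at m = 1: t = λ / (2 n) = 533 / (2 × 2.07) = 129 nm.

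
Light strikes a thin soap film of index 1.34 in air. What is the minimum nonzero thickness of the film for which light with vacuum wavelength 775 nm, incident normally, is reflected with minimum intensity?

289 nm

At the upper boundary (n = 1.0 to n = 1.34) the reflected ray undergoes a half-wave phase shift.
Bottom surface (1.34 → 1.0): reflection off a lower-index medium gives no phase shift.
Net: one phase inversion between the two reflected rays.
For dark reflection here: 2 n t = m λ.
Minimum nonzero at m = 1: t = λ / (2 n) = 775 / (2 × 1.34) = 289 nm.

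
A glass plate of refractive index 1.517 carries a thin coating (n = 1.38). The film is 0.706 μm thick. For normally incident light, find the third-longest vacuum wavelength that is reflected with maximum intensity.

650 nm

Ray reflecting at the top interface goes from n = 1.0 toward n = 1.38: a half-wave phase shift.
Bottom surface (1.38 → 1.517): reflection off a higher-index medium gives a half-wave phase shift.
Zero or two π shifts → no net half-wave offset.
For bright reflection here: 2 n t = m λ.
λ = 2 n t / m. The third-longest wavelength is m = 3: λ = 2 × 1.38 × 706 / 3.00 = 650 nm.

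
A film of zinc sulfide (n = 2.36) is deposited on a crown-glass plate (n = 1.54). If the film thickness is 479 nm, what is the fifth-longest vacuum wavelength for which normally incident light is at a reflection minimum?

452 nm

Ray reflecting at the top interface goes from n = 1.0 toward n = 2.36: a half-wave phase shift.
Ray reflecting at the bottom interface goes from n = 2.36 toward n = 1.54: no phase shift.
Net: one phase inversion between the two reflected rays.
So the condition for destructive reflection is 2 n t = m λ.
λ = 2 n t / m. The fifth-longest wavelength is m = 5: λ = 2 × 2.36 × 479 / 5.00 = 452 nm.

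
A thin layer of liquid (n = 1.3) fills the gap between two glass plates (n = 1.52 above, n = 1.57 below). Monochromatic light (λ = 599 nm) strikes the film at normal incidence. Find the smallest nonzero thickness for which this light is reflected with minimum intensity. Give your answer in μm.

0.230 μm

Top surface (1.52 → 1.3): reflection off a lower-index medium gives no phase shift.
Bottom surface (1.3 → 1.57): reflection off a higher-index medium gives a half-wave phase shift.
The two reflections differ by half a wavelength.
For minimum reflection here: 2 n t = m λ.
The smallest nonzero thickness corresponds to m = 1: t = m λ / (2 n) = 1.00 × 599 / (2 × 1.3) = 230 nm.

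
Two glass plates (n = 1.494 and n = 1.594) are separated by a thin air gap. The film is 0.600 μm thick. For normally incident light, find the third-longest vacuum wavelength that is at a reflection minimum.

400 nm

Top surface (1.494 → 1.0): reflection off a lower-index medium gives no phase shift.
Ray reflecting at the bottom interface goes from n = 1.0 toward n = 1.594: a half-wave phase shift.
Net: one phase inversion between the two reflected rays.
So the condition for destructive reflection is 2 n t = m λ.
λ = 2 n t / m. The third-longest wavelength is m = 3: λ = 2 × 1.0 × 600 / 3.00 = 400 nm.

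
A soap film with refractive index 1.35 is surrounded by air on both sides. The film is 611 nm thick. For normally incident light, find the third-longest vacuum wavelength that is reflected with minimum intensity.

Top surface (1.0 → 1.35): reflection off a higher-index medium gives a half-wave phase shift.
Bottom surface (1.35 → 1.0): reflection off a lower-index medium gives no phase shift.
The two reflections differ by half a wavelength.
For weak reflection here: 2 n t = m λ.
λ = 2 n t / m. The third-longest wavelength is m = 3: λ = 2 × 1.35 × 611 / 3.00 = 550 nm.

550 nm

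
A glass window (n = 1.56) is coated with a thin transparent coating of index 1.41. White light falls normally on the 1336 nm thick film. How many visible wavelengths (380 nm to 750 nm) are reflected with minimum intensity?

At the upper boundary (n = 1.0 to n = 1.41) the reflected ray undergoes a half-wave phase shift.
At the lower boundary (n = 1.41 to n = 1.56) the reflected ray undergoes a half-wave phase shift.
The two reflections carry the same phase change, so no net offset.
With no net inversion, destructive interference in reflection requires 2 n t = (m + ½) λ.
λ = 2 n t / (m + ½) = 3768 / (m + ½) nm.
m=4: 837 nm (IR); m=5: 685 nm (visible); m=6: 580 nm (visible); m=7: 502 nm (visible); m=8: 443 nm (visible); m=9: 397 nm (visible); m=10: 359 nm (UV).

5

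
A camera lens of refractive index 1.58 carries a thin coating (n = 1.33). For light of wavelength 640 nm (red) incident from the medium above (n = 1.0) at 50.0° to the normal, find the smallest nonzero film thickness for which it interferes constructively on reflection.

294 nm

At the upper boundary (n = 1.0 to n = 1.33) the reflected ray undergoes a half-wave phase shift.
Ray reflecting at the bottom interface goes from n = 1.33 toward n = 1.58: a half-wave phase shift.
The two reflections carry the same phase change, so no net offset.
For bright reflection here: 2 n t cos θ_r = m λ.
Snell's law: 1.0 sin 50.0° = 1.33 sin θ_r → sin θ_r = 0.576, cos θ_r = 0.817.
Minimum nonzero at m = 1: t = λ / (2 n cos θ_r) = 640 / (2 × 1.33 × 0.817) = 294 nm.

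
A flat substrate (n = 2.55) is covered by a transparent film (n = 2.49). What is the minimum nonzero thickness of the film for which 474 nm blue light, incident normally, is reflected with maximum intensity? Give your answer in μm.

At the upper boundary (n = 1.0 to n = 2.49) the reflected ray undergoes a half-wave phase shift.
Bottom surface (2.49 → 2.55): reflection off a higher-index medium gives a half-wave phase shift.
Zero or two π shifts → no net half-wave offset.
So the condition for constructive reflection is 2 n t = m λ.
Minimum nonzero at m = 1: t = λ / (2 n) = 474 / (2 × 2.49) = 95.2 nm.

0.0952 μm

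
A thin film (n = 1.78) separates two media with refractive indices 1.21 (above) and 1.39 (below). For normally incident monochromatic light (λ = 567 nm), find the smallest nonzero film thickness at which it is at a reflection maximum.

79.6 nm

At the upper boundary (n = 1.21 to n = 1.78) the reflected ray undergoes a half-wave phase shift.
Bottom surface (1.78 → 1.39): reflection off a lower-index medium gives no phase shift.
The two reflections differ by half a wavelength.
With one net inversion, constructive interference in reflection requires 2 n t = (m + ½) λ.
Minimum at m = 0: t = λ / (4 n) = 567 / (4 × 1.78) = 79.6 nm.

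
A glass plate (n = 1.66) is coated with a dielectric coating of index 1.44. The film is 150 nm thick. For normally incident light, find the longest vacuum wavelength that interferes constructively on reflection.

432 nm

At the upper boundary (n = 1.0 to n = 1.44) the reflected ray undergoes a half-wave phase shift.
At the lower boundary (n = 1.44 to n = 1.66) the reflected ray undergoes a half-wave phase shift.
Net: no relative phase inversion (both shifts match).
With no net inversion, constructive interference in reflection requires 2 n t = m λ.
λ = 2 n t / m. The longest wavelength is m = 1: λ = 2 × 1.44 × 150 / 1.00 = 432 nm.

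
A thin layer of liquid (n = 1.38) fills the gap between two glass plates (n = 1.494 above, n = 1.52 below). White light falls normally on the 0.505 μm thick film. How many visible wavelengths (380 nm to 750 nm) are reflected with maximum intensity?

Top surface (1.494 → 1.38): reflection off a lower-index medium gives no phase shift.
Bottom surface (1.38 → 1.52): reflection off a higher-index medium gives a half-wave phase shift.
Net: one phase inversion between the two reflected rays.
With one net inversion, constructive interference in reflection requires 2 n t = (m + ½) λ.
λ = 2 n t / (m + ½) = 1394 / (m + ½) nm.
m=1: 929 nm (IR); m=2: 558 nm (visible); m=3: 398 nm (visible); m=4: 310 nm (UV).

2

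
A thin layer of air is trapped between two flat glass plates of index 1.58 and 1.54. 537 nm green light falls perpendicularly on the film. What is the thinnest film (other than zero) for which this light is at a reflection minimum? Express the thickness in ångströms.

2685 Å

Top surface (1.58 → 1.0): reflection off a lower-index medium gives no phase shift.
Ray reflecting at the bottom interface goes from n = 1.0 toward n = 1.54: a half-wave phase shift.
Net: one phase inversion between the two reflected rays.
So the condition for destructive reflection is 2 n t = m λ.
Minimum nonzero at m = 1: t = λ / (2 n) = 537 / (2 × 1.0) = 269 nm.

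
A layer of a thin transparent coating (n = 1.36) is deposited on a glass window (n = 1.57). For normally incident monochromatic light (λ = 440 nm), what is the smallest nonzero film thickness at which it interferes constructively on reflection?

162 nm

Top surface (1.0 → 1.36): reflection off a higher-index medium gives a half-wave phase shift.
Bottom surface (1.36 → 1.57): reflection off a higher-index medium gives a half-wave phase shift.
The two reflections carry the same phase change, so no net offset.
So the condition for constructive reflection is 2 n t = m λ.
The smallest nonzero thickness corresponds to m = 1: t = m λ / (2 n) = 1.00 × 440 / (2 × 1.36) = 162 nm.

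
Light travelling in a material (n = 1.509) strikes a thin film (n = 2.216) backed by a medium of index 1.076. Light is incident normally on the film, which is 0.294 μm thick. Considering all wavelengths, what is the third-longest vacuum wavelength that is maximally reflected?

521 nm

Top surface (1.509 → 2.216): reflection off a higher-index medium gives a half-wave phase shift.
Ray reflecting at the bottom interface goes from n = 2.216 toward n = 1.076: no phase shift.
The two reflections differ by half a wavelength.
For bright reflection here: 2 n t = (m + ½) λ.
λ = 2 n t / (m + ½). The third-longest wavelength is m = 2: λ = 2 × 2.216 × 294 / 2.50 = 521 nm.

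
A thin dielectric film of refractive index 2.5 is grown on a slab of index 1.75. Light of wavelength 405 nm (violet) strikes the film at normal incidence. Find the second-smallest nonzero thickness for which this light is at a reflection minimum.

162 nm

Top surface (1.0 → 2.5): reflection off a higher-index medium gives a half-wave phase shift.
At the lower boundary (n = 2.5 to n = 1.75) the reflected ray undergoes no phase shift.
Exactly one π shift → a net half-wave offset.
For weak reflection here: 2 n t = m λ.
The second-smallest nonzero thickness corresponds to m = 2: t = m λ / (2 n) = 2.00 × 405 / (2 × 2.5) = 162 nm.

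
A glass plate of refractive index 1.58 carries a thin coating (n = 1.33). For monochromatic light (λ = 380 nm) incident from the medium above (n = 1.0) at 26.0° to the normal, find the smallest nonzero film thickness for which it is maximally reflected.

151 nm

At the upper boundary (n = 1.0 to n = 1.33) the reflected ray undergoes a half-wave phase shift.
Bottom surface (1.33 → 1.58): reflection off a higher-index medium gives a half-wave phase shift.
The two reflections carry the same phase change, so no net offset.
So the condition for constructive reflection is 2 n t cos θ_r = m λ.
Snell's law: 1.0 sin 26.0° = 1.33 sin θ_r → sin θ_r = 0.330, cos θ_r = 0.944.
Minimum nonzero at m = 1: t = λ / (2 n cos θ_r) = 380 / (2 × 1.33 × 0.944) = 151 nm.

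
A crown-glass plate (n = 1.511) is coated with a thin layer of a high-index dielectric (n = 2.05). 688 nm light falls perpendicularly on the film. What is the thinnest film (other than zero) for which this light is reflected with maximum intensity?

Ray reflecting at the top interface goes from n = 1.0 toward n = 2.05: a half-wave phase shift.
Ray reflecting at the bottom interface goes from n = 2.05 toward n = 1.511: no phase shift.
Exactly one π shift → a net half-wave offset.
With one net inversion, constructive interference in reflection requires 2 n t = (m + ½) λ.
Minimum at m = 0: t = λ / (4 n) = 688 / (4 × 2.05) = 83.9 nm.

83.9 nm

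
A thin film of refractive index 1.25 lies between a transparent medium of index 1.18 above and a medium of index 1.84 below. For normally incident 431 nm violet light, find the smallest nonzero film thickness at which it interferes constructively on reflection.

At the upper boundary (n = 1.18 to n = 1.25) the reflected ray undergoes a half-wave phase shift.
At the lower boundary (n = 1.25 to n = 1.84) the reflected ray undergoes a half-wave phase shift.
Zero or two π shifts → no net half-wave offset.
With no net inversion, constructive interference in reflection requires 2 n t = m λ.
Minimum nonzero at m = 1: t = λ / (2 n) = 431 / (2 × 1.25) = 172 nm.

172 nm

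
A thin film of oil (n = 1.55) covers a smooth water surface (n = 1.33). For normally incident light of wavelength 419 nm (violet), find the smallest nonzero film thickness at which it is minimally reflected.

135 nm

At the upper boundary (n = 1.0 to n = 1.55) the reflected ray undergoes a half-wave phase shift.
Bottom surface (1.55 → 1.33): reflection off a lower-index medium gives no phase shift.
The two reflections differ by half a wavelength.
For weak reflection here: 2 n t = m λ.
Minimum nonzero at m = 1: t = λ / (2 n) = 419 / (2 × 1.55) = 135 nm.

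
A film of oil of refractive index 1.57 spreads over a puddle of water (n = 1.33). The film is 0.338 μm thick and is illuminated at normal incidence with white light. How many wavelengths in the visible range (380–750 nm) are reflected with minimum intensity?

Top surface (1.0 → 1.57): reflection off a higher-index medium gives a half-wave phase shift.
At the lower boundary (n = 1.57 to n = 1.33) the reflected ray undergoes no phase shift.
Exactly one π shift → a net half-wave offset.
With one net inversion, destructive interference in reflection requires 2 n t = m λ.
λ = 2 n t / m = 1061 / m nm.
m=1: 1061 nm (IR); m=2: 531 nm (visible); m=3: 354 nm (UV).

1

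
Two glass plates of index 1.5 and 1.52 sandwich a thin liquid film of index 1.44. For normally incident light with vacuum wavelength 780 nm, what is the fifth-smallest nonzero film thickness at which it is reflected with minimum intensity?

1354 nm

At the upper boundary (n = 1.5 to n = 1.44) the reflected ray undergoes no phase shift.
At the lower boundary (n = 1.44 to n = 1.52) the reflected ray undergoes a half-wave phase shift.
The two reflections differ by half a wavelength.
With one net inversion, destructive interference in reflection requires 2 n t = m λ.
The fifth-smallest nonzero thickness corresponds to m = 5: t = m λ / (2 n) = 5.00 × 780 / (2 × 1.44) = 1354 nm.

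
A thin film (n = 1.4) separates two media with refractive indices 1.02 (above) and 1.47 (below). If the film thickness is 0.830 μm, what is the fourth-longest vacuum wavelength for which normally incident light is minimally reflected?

Top surface (1.02 → 1.4): reflection off a higher-index medium gives a half-wave phase shift.
At the lower boundary (n = 1.4 to n = 1.47) the reflected ray undergoes a half-wave phase shift.
The two reflections carry the same phase change, so no net offset.
So the condition for destructive reflection is 2 n t = (m + ½) λ.
λ = 2 n t / (m + ½). The fourth-longest wavelength is m = 3: λ = 2 × 1.4 × 830 / 3.50 = 664 nm.

664 nm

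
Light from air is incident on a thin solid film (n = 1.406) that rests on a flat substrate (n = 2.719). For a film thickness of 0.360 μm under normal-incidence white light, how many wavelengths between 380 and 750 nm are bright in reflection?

1

Top surface (1.0 → 1.406): reflection off a higher-index medium gives a half-wave phase shift.
Bottom surface (1.406 → 2.719): reflection off a higher-index medium gives a half-wave phase shift.
Net: no relative phase inversion (both shifts match).
For bright reflection here: 2 n t = m λ.
λ = 2 n t / m = 1012 / m nm.
m=1: 1012 nm (IR); m=2: 506 nm (visible); m=3: 337 nm (UV).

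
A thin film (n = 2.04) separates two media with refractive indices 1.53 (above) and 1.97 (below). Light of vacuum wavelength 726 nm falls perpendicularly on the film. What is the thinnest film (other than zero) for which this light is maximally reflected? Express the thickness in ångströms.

At the upper boundary (n = 1.53 to n = 2.04) the reflected ray undergoes a half-wave phase shift.
Ray reflecting at the bottom interface goes from n = 2.04 toward n = 1.97: no phase shift.
Net: one phase inversion between the two reflected rays.
With one net inversion, constructive interference in reflection requires 2 n t = (m + ½) λ.
Minimum at m = 0: t = λ / (4 n) = 726 / (4 × 2.04) = 89.0 nm.

890 Å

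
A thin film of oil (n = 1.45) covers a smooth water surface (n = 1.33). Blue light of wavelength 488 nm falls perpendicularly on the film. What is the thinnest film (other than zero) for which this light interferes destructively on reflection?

168 nm

At the upper boundary (n = 1.0 to n = 1.45) the reflected ray undergoes a half-wave phase shift.
At the lower boundary (n = 1.45 to n = 1.33) the reflected ray undergoes no phase shift.
Net: one phase inversion between the two reflected rays.
With one net inversion, destructive interference in reflection requires 2 n t = m λ.
Minimum nonzero at m = 1: t = λ / (2 n) = 488 / (2 × 1.45) = 168 nm.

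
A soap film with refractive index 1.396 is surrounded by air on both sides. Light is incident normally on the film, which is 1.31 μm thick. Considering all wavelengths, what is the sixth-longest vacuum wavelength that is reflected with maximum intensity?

665 nm

Ray reflecting at the top interface goes from n = 1.0 toward n = 1.396: a half-wave phase shift.
Bottom surface (1.396 → 1.0): reflection off a lower-index medium gives no phase shift.
The two reflections differ by half a wavelength.
With one net inversion, constructive interference in reflection requires 2 n t = (m + ½) λ.
λ = 2 n t / (m + ½). The sixth-longest wavelength is m = 5: λ = 2 × 1.396 × 1310 / 5.50 = 665 nm.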